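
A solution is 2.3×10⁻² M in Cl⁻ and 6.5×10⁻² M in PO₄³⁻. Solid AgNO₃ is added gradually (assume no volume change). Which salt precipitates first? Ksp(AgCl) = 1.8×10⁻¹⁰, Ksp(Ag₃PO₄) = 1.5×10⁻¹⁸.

AgCl

A salt starts to precipitate once the ion product Q reaches its Ksp.
For AgCl: [Ag⁺] = (Ksp/[Cl⁻]) = 7.8×10⁻⁹ M
For Ag₃PO₄: [Ag⁺] = (Ksp/[PO₄³⁻])^(1/3) = 2.8×10⁻⁶ M
Since AgCl needs less Ag⁺ to reach saturation, it precipitates first.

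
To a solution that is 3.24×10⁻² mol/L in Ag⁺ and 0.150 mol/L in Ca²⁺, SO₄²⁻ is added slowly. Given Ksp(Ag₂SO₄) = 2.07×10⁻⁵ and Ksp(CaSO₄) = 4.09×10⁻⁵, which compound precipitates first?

CaSO₄

Precipitation of each salt begins when its ion product equals Ksp.
For Ag₂SO₄: [SO₄²⁻] = (Ksp/[Ag⁺]^2) = 1.97×10⁻² mol/L
For CaSO₄: [SO₄²⁻] = (Ksp/[Ca²⁺]) = 2.73×10⁻⁴ mol/L
CaSO₄ requires the lower [SO₄²⁻], so it precipitates first.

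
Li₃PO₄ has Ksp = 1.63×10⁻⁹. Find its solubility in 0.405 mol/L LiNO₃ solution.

Li₃PO₄(s) ⇌ 3 Li⁺(aq) + PO₄³⁻(aq)
Li⁺ is already present at 0.405 mol/L. If s mol/L of Li₃PO₄ dissolves, [PO₄³⁻] = s while [Li⁺] ≈ 0.405 mol/L.
Ksp = [Li⁺]^3[PO₄³⁻] = (0.405)^3s
s = 1.63×10⁻⁹ / (0.405)^3 = 2.45×10⁻⁸
s = 2.45×10⁻⁸ mol/L

2.45×10⁻⁸ M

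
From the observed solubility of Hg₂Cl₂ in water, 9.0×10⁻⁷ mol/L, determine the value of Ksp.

Hg₂Cl₂(s) ⇌ Hg₂²⁺(aq) + 2 Cl⁻(aq)
With molar solubility s: [Hg₂²⁺] = s, [Cl⁻] = 2s.
Ksp = [Hg₂²⁺][Cl⁻]^2 = s · (2s)^2 = 4s^3
Ksp = 4 × (9.0×10⁻⁷)^3 = 2.9×10⁻¹⁸

Ksp = 2.9×10⁻¹⁸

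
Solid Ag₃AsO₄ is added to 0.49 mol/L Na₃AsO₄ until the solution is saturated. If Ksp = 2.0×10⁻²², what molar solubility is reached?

Ag₃AsO₄(s) ⇌ 3 Ag⁺(aq) + AsO₄³⁻(aq)
With AsO₄³⁻ already at 0.49 mol/L and s small, take [AsO₄³⁻] ≈ 0.49 mol/L and [Ag⁺] = 3s.
Ksp = [Ag⁺]^3[AsO₄³⁻] = (3s)^3(0.49)
(3s)^3 = 2.0×10⁻²² / (0.49) = 4.1×10⁻²²
s = 2.5×10⁻⁸ mol/L

2.5×10⁻⁸ M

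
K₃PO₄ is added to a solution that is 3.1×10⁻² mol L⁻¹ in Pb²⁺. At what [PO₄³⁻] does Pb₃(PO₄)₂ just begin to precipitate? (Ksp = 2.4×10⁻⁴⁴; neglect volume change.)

A salt starts to precipitate once the ion product Q reaches its Ksp.
Pb₃(PO₄)₂(s) ⇌ 3 Pb²⁺(aq) + 2 PO₄³⁻(aq)
Ksp = [Pb²⁺]^3[PO₄³⁻]^2 = [PO₄³⁻]^2(3.1×10⁻²)^3
[PO₄³⁻]^2 = 2.4×10⁻⁴⁴ / (3.1×10⁻²)^3 = 8.1×10⁻⁴⁰
[PO₄³⁻] = 2.8×10⁻²⁰ mol L⁻¹

2.8×10⁻²⁰ M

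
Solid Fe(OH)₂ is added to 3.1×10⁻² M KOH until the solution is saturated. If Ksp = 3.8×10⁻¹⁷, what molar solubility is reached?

Fe(OH)₂(s) ⇌ Fe²⁺(aq) + 2 OH⁻(aq)
OH⁻ is already present at 3.1×10⁻² M. If s mol/L of Fe(OH)₂ dissolves, [Fe²⁺] = s while [OH⁻] ≈ 3.1×10⁻² M.
Ksp = [Fe²⁺][OH⁻]^2 = s(3.1×10⁻²)^2
s = 3.8×10⁻¹⁷ / (3.1×10⁻²)^2 = 4.0×10⁻¹⁴
s = 4.0×10⁻¹⁴ M

4.0×10⁻¹⁴ M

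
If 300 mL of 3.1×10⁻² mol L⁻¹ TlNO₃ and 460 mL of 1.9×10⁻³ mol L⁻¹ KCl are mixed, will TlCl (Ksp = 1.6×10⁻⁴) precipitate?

The combined volume is 760 mL.
[Tl⁺] = (3.1×10⁻²)(300)/760 = 1.2×10⁻² mol L⁻¹
[Cl⁻] = (1.9×10⁻³)(460)/760 = 1.2×10⁻³ mol L⁻¹
Q = [Tl⁺][Cl⁻] = 1.4×10⁻⁵
Q < Ksp (1.4×10⁻⁵ vs 1.6×10⁻⁴); the solution remains unsaturated and no precipitate forms.

No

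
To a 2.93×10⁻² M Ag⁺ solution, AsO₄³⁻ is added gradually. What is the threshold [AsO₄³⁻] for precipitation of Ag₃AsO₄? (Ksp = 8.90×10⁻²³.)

3.54×10⁻¹⁸ M

Precipitation of each salt begins when its ion product equals Ksp.
Ag₃AsO₄(s) ⇌ 3 Ag⁺(aq) + AsO₄³⁻(aq)
Ksp = [Ag⁺]^3[AsO₄³⁻] = [AsO₄³⁻](2.93×10⁻²)^3
[AsO₄³⁻] = 8.90×10⁻²³ / (2.93×10⁻²)^3 = 3.54×10⁻¹⁸
[AsO₄³⁻] = 3.54×10⁻¹⁸ M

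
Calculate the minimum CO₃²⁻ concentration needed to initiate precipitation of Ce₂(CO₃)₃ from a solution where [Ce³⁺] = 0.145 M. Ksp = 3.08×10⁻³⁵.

A salt starts to precipitate once the ion product Q reaches its Ksp.
Ce₂(CO₃)₃(s) ⇌ 2 Ce³⁺(aq) + 3 CO₃²⁻(aq)
Ksp = [Ce³⁺]^2[CO₃²⁻]^3 = [CO₃²⁻]^3(0.145)^2
[CO₃²⁻]^3 = 3.08×10⁻³⁵ / (0.145)^2 = 1.46×10⁻³³
[CO₃²⁻] = 1.14×10⁻¹¹ M

1.14×10⁻¹¹ M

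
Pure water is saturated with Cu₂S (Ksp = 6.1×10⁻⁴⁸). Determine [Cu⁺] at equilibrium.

2.3×10⁻¹⁶ M

Cu₂S(s) ⇌ 2 Cu⁺(aq) + S²⁻(aq)
Call the molar solubility s, so that [Cu⁺] = 2s and [S²⁻] = s.
Ksp = [Cu⁺]^2[S²⁻] = (2s)^2 · s = 4s^3 = 6.1×10⁻⁴⁸
s = 1.2×10⁻¹⁶ M
[Cu⁺] = 2s = 2.3×10⁻¹⁶ M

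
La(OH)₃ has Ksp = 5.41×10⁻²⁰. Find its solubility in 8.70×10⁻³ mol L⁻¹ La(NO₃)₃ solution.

6.13×10⁻⁷ M

La(OH)₃(s) ⇌ La³⁺(aq) + 3 OH⁻(aq)
Let s be the solubility of La(OH)₃ here. The common ion gives [La³⁺] ≈ 8.70×10⁻³ mol L⁻¹, and [OH⁻] = 3s.
Ksp = [La³⁺][OH⁻]^3 = (8.70×10⁻³)(3s)^3
(3s)^3 = 5.41×10⁻²⁰ / (8.70×10⁻³) = 6.22×10⁻¹⁸
s = 6.13×10⁻⁷ mol L⁻¹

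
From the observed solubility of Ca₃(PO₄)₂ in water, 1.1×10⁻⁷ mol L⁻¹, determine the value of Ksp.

Ca₃(PO₄)₂(s) ⇌ 3 Ca²⁺(aq) + 2 PO₄³⁻(aq)
Let s be the molar solubility. Then [Ca²⁺] = 3s and [PO₄³⁻] = 2s.
Ksp = [Ca²⁺]^3[PO₄³⁻]^2 = (3s)^3 · (2s)^2 = 108s^5
Ksp = 108 × (1.1×10⁻⁷)^5 = 1.7×10⁻³³

Ksp = 1.7×10⁻³³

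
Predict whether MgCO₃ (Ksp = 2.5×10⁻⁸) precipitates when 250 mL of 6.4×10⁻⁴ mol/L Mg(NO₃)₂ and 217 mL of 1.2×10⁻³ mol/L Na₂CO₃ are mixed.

The combined volume is 467 mL.
[Mg²⁺] = (6.4×10⁻⁴)(250)/467 = 3.4×10⁻⁴ mol/L
[CO₃²⁻] = (1.2×10⁻³)(217)/467 = 5.6×10⁻⁴ mol/L
Q = [Mg²⁺][CO₃²⁻] = 1.9×10⁻⁷
Since Q (1.9×10⁻⁷) exceeds Ksp (2.5×10⁻⁸), MgCO₃ will precipitate.

Yes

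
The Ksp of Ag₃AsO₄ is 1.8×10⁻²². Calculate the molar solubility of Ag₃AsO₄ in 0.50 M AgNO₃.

Ag₃AsO₄(s) ⇌ 3 Ag⁺(aq) + AsO₄³⁻(aq)
The solution already contains Ag⁺ at 0.50 M. Let s be the molar solubility of Ag₃AsO₄.
[Ag⁺] ≈ 0.50 M (common ion dominates); [AsO₄³⁻] = s.
Ksp = [Ag⁺]^3[AsO₄³⁻] = (0.50)^3s
s = 1.8×10⁻²² / (0.50)^3 = 1.4×10⁻²¹
s = 1.4×10⁻²¹ M

1.4×10⁻²¹ M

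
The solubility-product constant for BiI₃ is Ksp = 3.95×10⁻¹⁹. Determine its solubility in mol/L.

1.10×10⁻⁵ M

BiI₃(s) ⇌ Bi³⁺(aq) + 3 I⁻(aq)
With molar solubility s: [Bi³⁺] = s, [I⁻] = 3s.
Ksp = [Bi³⁺][I⁻]^3 = s · (3s)^3 = 27s^4
27s^4 = 3.95×10⁻¹⁹  ⇒  s^4 = 1.46×10⁻²⁰
Taking the 4th root, s = 1.10×10⁻⁵ M.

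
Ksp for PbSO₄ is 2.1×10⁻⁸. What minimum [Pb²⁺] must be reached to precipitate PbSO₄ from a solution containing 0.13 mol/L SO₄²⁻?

Precipitation of each salt begins when its ion product equals Ksp.
PbSO₄(s) ⇌ Pb²⁺(aq) + SO₄²⁻(aq)
Ksp = [Pb²⁺][SO₄²⁻] = [Pb²⁺](0.13)
[Pb²⁺] = 2.1×10⁻⁸ / (0.13) = 1.6×10⁻⁷
[Pb²⁺] = 1.6×10⁻⁷ mol/L

1.6×10⁻⁷ M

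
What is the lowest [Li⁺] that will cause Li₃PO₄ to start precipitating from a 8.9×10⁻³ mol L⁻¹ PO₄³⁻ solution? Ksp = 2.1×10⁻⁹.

Each salt precipitates once Q = Ksp for that salt.
Li₃PO₄(s) ⇌ 3 Li⁺(aq) + PO₄³⁻(aq)
Ksp = [Li⁺]^3[PO₄³⁻] = [Li⁺]^3(8.9×10⁻³)
[Li⁺]^3 = 2.1×10⁻⁹ / (8.9×10⁻³) = 2.4×10⁻⁷
[Li⁺] = 6.2×10⁻³ mol L⁻¹

6.2×10⁻³ M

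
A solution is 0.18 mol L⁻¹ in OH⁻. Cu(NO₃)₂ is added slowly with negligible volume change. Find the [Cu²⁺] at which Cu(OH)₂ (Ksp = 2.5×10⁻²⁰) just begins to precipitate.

7.7×10⁻¹⁹ M

A salt starts to precipitate once the ion product Q reaches its Ksp.
Cu(OH)₂(s) ⇌ Cu²⁺(aq) + 2 OH⁻(aq)
Ksp = [Cu²⁺][OH⁻]^2 = [Cu²⁺](0.18)^2
[Cu²⁺] = 2.5×10⁻²⁰ / (0.18)^2 = 7.7×10⁻¹⁹
[Cu²⁺] = 7.7×10⁻¹⁹ mol L⁻¹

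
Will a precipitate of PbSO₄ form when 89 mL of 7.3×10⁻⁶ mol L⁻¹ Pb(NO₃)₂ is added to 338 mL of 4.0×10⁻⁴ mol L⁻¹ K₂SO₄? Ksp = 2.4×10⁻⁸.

No

The combined volume is 427 mL.
[Pb²⁺] = (7.3×10⁻⁶)(89)/427 = 1.5×10⁻⁶ mol L⁻¹
[SO₄²⁻] = (4.0×10⁻⁴)(338)/427 = 3.2×10⁻⁴ mol L⁻¹
Q = [Pb²⁺][SO₄²⁻] = 4.8×10⁻¹⁰
Q = 4.8×10⁻¹⁰ < Ksp = 2.4×10⁻⁸, so the solution is unsaturated and no precipitate forms.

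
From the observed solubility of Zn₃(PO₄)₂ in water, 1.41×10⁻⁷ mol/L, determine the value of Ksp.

Zn₃(PO₄)₂(s) ⇌ 3 Zn²⁺(aq) + 2 PO₄³⁻(aq)
With molar solubility s: [Zn²⁺] = 3s, [PO₄³⁻] = 2s.
Ksp = [Zn²⁺]^3[PO₄³⁻]^2 = (3s)^3 · (2s)^2 = 108s^5
Ksp = 108 × (1.41×10⁻⁷)^5 = 6.02×10⁻³³

Ksp = 6.02×10⁻³³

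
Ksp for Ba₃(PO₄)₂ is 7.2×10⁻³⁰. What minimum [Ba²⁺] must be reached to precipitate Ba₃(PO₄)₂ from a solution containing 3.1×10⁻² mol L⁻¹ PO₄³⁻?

2.0×10⁻⁹ M

Precipitation begins when Q = Ksp.
Ba₃(PO₄)₂(s) ⇌ 3 Ba²⁺(aq) + 2 PO₄³⁻(aq)
Ksp = [Ba²⁺]^3[PO₄³⁻]^2 = [Ba²⁺]^3(3.1×10⁻²)^2
[Ba²⁺]^3 = 7.2×10⁻³⁰ / (3.1×10⁻²)^2 = 7.5×10⁻²⁷
[Ba²⁺] = 2.0×10⁻⁹ mol L⁻¹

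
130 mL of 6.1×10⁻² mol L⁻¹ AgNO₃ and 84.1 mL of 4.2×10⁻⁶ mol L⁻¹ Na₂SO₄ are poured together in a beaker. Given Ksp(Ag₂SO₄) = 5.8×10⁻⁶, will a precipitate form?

No

Total volume after mixing = 130 + 84.1 = 214.1 mL.
[Ag⁺] = (6.1×10⁻²)(130)/214.1 = 3.7×10⁻² mol L⁻¹
[SO₄²⁻] = (4.2×10⁻⁶)(84.1)/214.1 = 1.6×10⁻⁶ mol L⁻¹
Q = [Ag⁺]^2[SO₄²⁻] = 2.3×10⁻⁹
Since Q (2.3×10⁻⁹) is less than Ksp (5.8×10⁻⁶), no Ag₂SO₄ precipitates.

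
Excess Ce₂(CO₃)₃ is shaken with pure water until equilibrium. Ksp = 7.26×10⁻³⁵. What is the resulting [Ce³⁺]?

Ce₂(CO₃)₃(s) ⇌ 2 Ce³⁺(aq) + 3 CO₃²⁻(aq)
Let s be the molar solubility. Then [Ce³⁺] = 2s and [CO₃²⁻] = 3s.
Ksp = [Ce³⁺]^2[CO₃²⁻]^3 = (2s)^2 · (3s)^3 = 108s^5 = 7.26×10⁻³⁵
s = 5.83×10⁻⁸ M
[Ce³⁺] = 2s = 1.17×10⁻⁷ M

1.17×10⁻⁷ M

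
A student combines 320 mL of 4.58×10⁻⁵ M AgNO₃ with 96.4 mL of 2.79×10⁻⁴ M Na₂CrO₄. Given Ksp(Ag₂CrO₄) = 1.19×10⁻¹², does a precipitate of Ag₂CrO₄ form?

The combined volume is 416.4 mL.
[Ag⁺] = (4.58×10⁻⁵)(320)/416.4 = 3.52×10⁻⁵ M
[CrO₄²⁻] = (2.79×10⁻⁴)(96.4)/416.4 = 6.46×10⁻⁵ M
Q = [Ag⁺]^2[CrO₄²⁻] = 8.00×10⁻¹⁴
Since Q (8.00×10⁻¹⁴) is less than Ksp (1.19×10⁻¹²), no Ag₂CrO₄ precipitates.

No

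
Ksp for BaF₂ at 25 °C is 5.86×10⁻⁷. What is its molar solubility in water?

5.27×10⁻³ M

BaF₂(s) ⇌ Ba²⁺(aq) + 2 F⁻(aq)
Let s be the molar solubility. Then [Ba²⁺] = s and [F⁻] = 2s.
Ksp = [Ba²⁺][F⁻]^2 = s · (2s)^2 = 4s^3
4s^3 = 5.86×10⁻⁷  ⇒  s^3 = 1.47×10⁻⁷
s = 5.27×10⁻³ mol L⁻¹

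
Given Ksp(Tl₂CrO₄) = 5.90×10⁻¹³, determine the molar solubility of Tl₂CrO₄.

5.28×10⁻⁵ M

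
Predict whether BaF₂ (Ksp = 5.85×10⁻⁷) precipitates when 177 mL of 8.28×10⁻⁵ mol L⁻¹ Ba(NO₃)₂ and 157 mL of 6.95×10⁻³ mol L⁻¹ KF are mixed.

The combined volume is 334 mL.
[Ba²⁺] = (8.28×10⁻⁵)(177)/334 = 4.39×10⁻⁵ mol L⁻¹
[F⁻] = (6.95×10⁻³)(157)/334 = 3.27×10⁻³ mol L⁻¹
Q = [Ba²⁺][F⁻]^2 = 4.68×10⁻¹⁰
Q < Ksp (4.68×10⁻¹⁰ vs 5.85×10⁻⁷); the solution remains unsaturated and no precipitate forms.

No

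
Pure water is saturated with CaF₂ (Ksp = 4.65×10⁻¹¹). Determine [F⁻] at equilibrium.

CaF₂(s) ⇌ Ca²⁺(aq) + 2 F⁻(aq)
If s mol/L of CaF₂ dissolves, [Ca²⁺] = s and [F⁻] = 2s.
Ksp = [Ca²⁺][F⁻]^2 = s · (2s)^2 = 4s^3 = 4.65×10⁻¹¹
s = 2.27×10⁻⁴ mol/L
[F⁻] = 2s = 4.53×10⁻⁴ mol/L

4.53×10⁻⁴ M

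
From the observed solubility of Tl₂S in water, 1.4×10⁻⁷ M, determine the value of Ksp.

Tl₂S(s) ⇌ 2 Tl⁺(aq) + S²⁻(aq)
If s mol/L of Tl₂S dissolves, [Tl⁺] = 2s and [S²⁻] = s.
Ksp = [Tl⁺]^2[S²⁻] = (2s)^2 · s = 4s^3
Ksp = 4 × (1.4×10⁻⁷)^3 = 1.1×10⁻²⁰

Ksp = 1.1×10⁻²⁰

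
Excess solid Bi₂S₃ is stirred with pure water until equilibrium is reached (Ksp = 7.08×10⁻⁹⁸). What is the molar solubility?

1.46×10⁻²⁰ M

Bi₂S₃(s) ⇌ 2 Bi³⁺(aq) + 3 S²⁻(aq)
With molar solubility s: [Bi³⁺] = 2s, [S²⁻] = 3s.
Ksp = [Bi³⁺]^2[S²⁻]^3 = (2s)^2 · (3s)^3 = 108s^5
108s^5 = 7.08×10⁻⁹⁸  ⇒  s^5 = 6.56×10⁻¹⁰⁰
Taking the 5th root, s = 1.46×10⁻²⁰ mol/L.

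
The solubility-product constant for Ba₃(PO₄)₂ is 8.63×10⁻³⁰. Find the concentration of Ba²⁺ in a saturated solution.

Ba₃(PO₄)₂(s) ⇌ 3 Ba²⁺(aq) + 2 PO₄³⁻(aq)
Call the molar solubility s, so that [Ba²⁺] = 3s and [PO₄³⁻] = 2s.
Ksp = [Ba²⁺]^3[PO₄³⁻]^2 = (3s)^3 · (2s)^2 = 108s^5 = 8.63×10⁻³⁰
s = 6.03×10⁻⁷ mol L⁻¹
[Ba²⁺] = 3s = 1.81×10⁻⁶ mol L⁻¹

1.81×10⁻⁶ M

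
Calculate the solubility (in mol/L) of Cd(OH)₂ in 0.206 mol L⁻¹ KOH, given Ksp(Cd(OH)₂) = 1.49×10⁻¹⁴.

Cd(OH)₂(s) ⇌ Cd²⁺(aq) + 2 OH⁻(aq)
Let s be the solubility of Cd(OH)₂ here. The common ion gives [OH⁻] ≈ 0.206 mol L⁻¹, and [Cd²⁺] = s.
Ksp = [Cd²⁺][OH⁻]^2 = s(0.206)^2
s = 1.49×10⁻¹⁴ / (0.206)^2 = 3.51×10⁻¹³
s = 3.51×10⁻¹³ mol L⁻¹

3.51×10⁻¹³ M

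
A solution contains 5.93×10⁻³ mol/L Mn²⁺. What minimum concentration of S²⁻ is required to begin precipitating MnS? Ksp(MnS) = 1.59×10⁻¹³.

Precipitation of each salt begins when its ion product equals Ksp.
MnS(s) ⇌ Mn²⁺(aq) + S²⁻(aq)
Ksp = [Mn²⁺][S²⁻] = [S²⁻](5.93×10⁻³)
[S²⁻] = 1.59×10⁻¹³ / (5.93×10⁻³) = 2.68×10⁻¹¹
[S²⁻] = 2.68×10⁻¹¹ mol/L

2.68×10⁻¹¹ M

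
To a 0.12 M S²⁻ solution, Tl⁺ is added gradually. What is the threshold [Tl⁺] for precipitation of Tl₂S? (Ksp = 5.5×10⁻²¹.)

2.1×10⁻¹⁰ M

Each salt precipitates once Q = Ksp for that salt.
Tl₂S(s) ⇌ 2 Tl⁺(aq) + S²⁻(aq)
Ksp = [Tl⁺]^2[S²⁻] = [Tl⁺]^2(0.12)
[Tl⁺]^2 = 5.5×10⁻²¹ / (0.12) = 4.6×10⁻²⁰
[Tl⁺] = 2.1×10⁻¹⁰ M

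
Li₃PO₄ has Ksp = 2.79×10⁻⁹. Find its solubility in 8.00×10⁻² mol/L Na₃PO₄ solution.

Li₃PO₄(s) ⇌ 3 Li⁺(aq) + PO₄³⁻(aq)
PO₄³⁻ is already present at 8.00×10⁻² mol/L. If s mol/L of Li₃PO₄ dissolves, [Li⁺] = 3s while [PO₄³⁻] ≈ 8.00×10⁻² mol/L.
Ksp = [Li⁺]^3[PO₄³⁻] = (3s)^3(8.00×10⁻²)
(3s)^3 = 2.79×10⁻⁹ / (8.00×10⁻²) = 3.49×10⁻⁸
s = 1.09×10⁻³ mol/L

1.09×10⁻³ M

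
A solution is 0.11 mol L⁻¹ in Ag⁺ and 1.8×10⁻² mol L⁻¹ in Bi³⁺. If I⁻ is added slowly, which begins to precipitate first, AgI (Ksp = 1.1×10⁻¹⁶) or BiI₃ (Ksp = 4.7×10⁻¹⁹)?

AgI

The threshold for precipitation is Q = Ksp.
For AgI: [I⁻] = (Ksp/[Ag⁺]) = 1.0×10⁻¹⁵ mol L⁻¹
For BiI₃: [I⁻] = (Ksp/[Bi³⁺])^(1/3) = 3.0×10⁻⁶ mol L⁻¹
The smaller threshold [I⁻] is reached first, so AgI precipitates first.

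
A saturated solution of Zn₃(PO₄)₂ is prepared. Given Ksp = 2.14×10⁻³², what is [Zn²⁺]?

5.45×10⁻⁷ M

Zn₃(PO₄)₂(s) ⇌ 3 Zn²⁺(aq) + 2 PO₄³⁻(aq)
Call the molar solubility s, so that [Zn²⁺] = 3s and [PO₄³⁻] = 2s.
Ksp = [Zn²⁺]^3[PO₄³⁻]^2 = (3s)^3 · (2s)^2 = 108s^5 = 2.14×10⁻³²
s = 1.82×10⁻⁷ M
[Zn²⁺] = 3s = 5.45×10⁻⁷ M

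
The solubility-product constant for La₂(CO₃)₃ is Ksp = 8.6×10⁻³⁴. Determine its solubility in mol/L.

9.6×10⁻⁸ M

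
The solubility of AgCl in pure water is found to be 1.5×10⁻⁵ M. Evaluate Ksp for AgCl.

Ksp = 2.3×10⁻¹⁰

AgCl(s) ⇌ Ag⁺(aq) + Cl⁻(aq)
For each mole of AgCl that dissolves per liter, [Ag⁺] = s and [Cl⁻] = s; let s denote this solubility.
Ksp = [Ag⁺][Cl⁻] = s · s = s^2
Ksp = (1.5×10⁻⁵)^2 = 2.3×10⁻¹⁰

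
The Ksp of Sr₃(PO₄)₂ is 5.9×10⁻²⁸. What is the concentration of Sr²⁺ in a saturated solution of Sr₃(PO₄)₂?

4.2×10⁻⁶ M

Sr₃(PO₄)₂(s) ⇌ 3 Sr²⁺(aq) + 2 PO₄³⁻(aq)
Call the molar solubility s, so that [Sr²⁺] = 3s and [PO₄³⁻] = 2s.
Ksp = [Sr²⁺]^3[PO₄³⁻]^2 = (3s)^3 · (2s)^2 = 108s^5 = 5.9×10⁻²⁸
s = 1.4×10⁻⁶ M
[Sr²⁺] = 3s = 4.2×10⁻⁶ M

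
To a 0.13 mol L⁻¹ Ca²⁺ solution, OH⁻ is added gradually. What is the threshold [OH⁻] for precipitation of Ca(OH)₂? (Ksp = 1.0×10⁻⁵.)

Precipitation of each salt begins when its ion product equals Ksp.
Ca(OH)₂(s) ⇌ Ca²⁺(aq) + 2 OH⁻(aq)
Ksp = [Ca²⁺][OH⁻]^2 = [OH⁻]^2(0.13)
[OH⁻]^2 = 1.0×10⁻⁵ / (0.13) = 7.7×10⁻⁵
[OH⁻] = 8.8×10⁻³ mol L⁻¹

8.8×10⁻³ M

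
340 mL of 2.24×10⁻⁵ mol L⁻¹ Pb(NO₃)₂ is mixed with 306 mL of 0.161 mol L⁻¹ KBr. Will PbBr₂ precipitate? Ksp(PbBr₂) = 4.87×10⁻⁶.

Total volume after mixing = 340 + 306 = 646 mL.
[Pb²⁺] = (2.24×10⁻⁵)(340)/646 = 1.18×10⁻⁵ mol L⁻¹
[Br⁻] = (0.161)(306)/646 = 7.63×10⁻² mol L⁻¹
Q = [Pb²⁺][Br⁻]^2 = 6.86×10⁻⁸
Q = 6.86×10⁻⁸ < Ksp = 4.87×10⁻⁶, so the solution is unsaturated and no precipitate forms.

No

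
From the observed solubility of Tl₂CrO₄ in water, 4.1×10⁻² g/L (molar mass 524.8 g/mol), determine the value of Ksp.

Ksp = 1.9×10⁻¹²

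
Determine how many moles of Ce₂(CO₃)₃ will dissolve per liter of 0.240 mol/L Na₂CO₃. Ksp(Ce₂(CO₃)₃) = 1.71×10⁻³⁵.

1.76×10⁻¹⁷ M

Ce₂(CO₃)₃(s) ⇌ 2 Ce³⁺(aq) + 3 CO₃²⁻(aq)
With CO₃²⁻ already at 0.240 mol/L and s small, take [CO₃²⁻] ≈ 0.240 mol/L and [Ce³⁺] = 2s.
Ksp = [Ce³⁺]^2[CO₃²⁻]^3 = (2s)^2(0.240)^3
(2s)^2 = 1.71×10⁻³⁵ / (0.240)^3 = 1.24×10⁻³³
s = 1.76×10⁻¹⁷ mol/L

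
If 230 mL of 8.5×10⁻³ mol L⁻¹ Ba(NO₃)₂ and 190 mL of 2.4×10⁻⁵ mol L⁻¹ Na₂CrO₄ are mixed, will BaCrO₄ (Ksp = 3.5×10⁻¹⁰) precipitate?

Total volume after mixing = 230 + 190 = 420 mL.
[Ba²⁺] = (8.5×10⁻³)(230)/420 = 4.7×10⁻³ mol L⁻¹
[CrO₄²⁻] = (2.4×10⁻⁵)(190)/420 = 1.1×10⁻⁵ mol L⁻¹
Q = [Ba²⁺][CrO₄²⁻] = 5.1×10⁻⁸
Q = 5.1×10⁻⁸ > Ksp = 3.5×10⁻¹⁰, so the solution is supersaturated and BaCrO₄ precipitates.

Yes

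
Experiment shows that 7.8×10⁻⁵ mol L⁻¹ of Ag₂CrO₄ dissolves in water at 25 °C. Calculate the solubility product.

Ksp = 1.9×10⁻¹²

Ag₂CrO₄(s) ⇌ 2 Ag⁺(aq) + CrO₄²⁻(aq)
If s mol/L of Ag₂CrO₄ dissolves, [Ag⁺] = 2s and [CrO₄²⁻] = s.
Ksp = [Ag⁺]^2[CrO₄²⁻] = (2s)^2 · s = 4s^3
Ksp = 4 × (7.8×10⁻⁵)^3 = 1.9×10⁻¹²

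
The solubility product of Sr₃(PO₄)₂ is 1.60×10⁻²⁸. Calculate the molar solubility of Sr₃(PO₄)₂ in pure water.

1.08×10⁻⁶ M

Sr₃(PO₄)₂(s) ⇌ 3 Sr²⁺(aq) + 2 PO₄³⁻(aq)
With molar solubility s: [Sr²⁺] = 3s, [PO₄³⁻] = 2s.
Ksp = [Sr²⁺]^3[PO₄³⁻]^2 = (3s)^3 · (2s)^2 = 108s^5
108s^5 = 1.60×10⁻²⁸  ⇒  s^5 = 1.48×10⁻³⁰
s = (1.48×10⁻³⁰)^(1/5) = 1.08×10⁻⁶ mol/L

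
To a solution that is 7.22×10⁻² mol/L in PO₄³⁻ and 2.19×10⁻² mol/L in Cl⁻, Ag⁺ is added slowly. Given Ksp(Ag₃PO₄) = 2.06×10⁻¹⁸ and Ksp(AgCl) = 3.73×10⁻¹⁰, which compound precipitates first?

A salt starts to precipitate once the ion product Q reaches its Ksp.
For Ag₃PO₄: [Ag⁺] = (Ksp/[PO₄³⁻])^(1/3) = 3.06×10⁻⁶ mol/L
For AgCl: [Ag⁺] = (Ksp/[Cl⁻]) = 1.70×10⁻⁸ mol/L
AgCl requires the lower [Ag⁺], so it precipitates first.

AgCl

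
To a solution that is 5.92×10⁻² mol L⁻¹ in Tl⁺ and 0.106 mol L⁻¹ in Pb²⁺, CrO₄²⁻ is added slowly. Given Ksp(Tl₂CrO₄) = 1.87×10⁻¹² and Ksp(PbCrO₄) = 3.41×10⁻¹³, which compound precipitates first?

Each salt precipitates once Q = Ksp for that salt.
For Tl₂CrO₄: [CrO₄²⁻] = (Ksp/[Tl⁺]^2) = 5.34×10⁻¹⁰ mol L⁻¹
For PbCrO₄: [CrO₄²⁻] = (Ksp/[Pb²⁺]) = 3.22×10⁻¹² mol L⁻¹
PbCrO₄ requires the lower [CrO₄²⁻], so it precipitates first.

PbCrO₄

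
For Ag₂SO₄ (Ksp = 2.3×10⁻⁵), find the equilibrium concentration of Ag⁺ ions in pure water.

Ag₂SO₄(s) ⇌ 2 Ag⁺(aq) + SO₄²⁻(aq)
Call the molar solubility s, so that [Ag⁺] = 2s and [SO₄²⁻] = s.
Ksp = [Ag⁺]^2[SO₄²⁻] = (2s)^2 · s = 4s^3 = 2.3×10⁻⁵
s = 1.8×10⁻² mol L⁻¹
[Ag⁺] = 2s = 3.6×10⁻² mol L⁻¹

3.6×10⁻² M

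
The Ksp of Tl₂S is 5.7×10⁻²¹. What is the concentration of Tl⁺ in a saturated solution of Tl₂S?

2.3×10⁻⁷ M

Tl₂S(s) ⇌ 2 Tl⁺(aq) + S²⁻(aq)
With molar solubility s: [Tl⁺] = 2s, [S²⁻] = s.
Ksp = [Tl⁺]^2[S²⁻] = (2s)^2 · s = 4s^3 = 5.7×10⁻²¹
s = 1.1×10⁻⁷ mol L⁻¹
[Tl⁺] = 2s = 2.3×10⁻⁷ mol L⁻¹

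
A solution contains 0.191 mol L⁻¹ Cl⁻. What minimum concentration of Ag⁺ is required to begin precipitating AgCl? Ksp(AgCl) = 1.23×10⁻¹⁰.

6.44×10⁻¹⁰ M

A salt starts to precipitate once the ion product Q reaches its Ksp.
AgCl(s) ⇌ Ag⁺(aq) + Cl⁻(aq)
Ksp = [Ag⁺][Cl⁻] = [Ag⁺](0.191)
[Ag⁺] = 1.23×10⁻¹⁰ / (0.191) = 6.44×10⁻¹⁰
[Ag⁺] = 6.44×10⁻¹⁰ mol L⁻¹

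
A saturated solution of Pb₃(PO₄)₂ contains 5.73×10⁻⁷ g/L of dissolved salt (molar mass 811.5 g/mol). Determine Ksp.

Ksp = 1.90×10⁻⁴⁴

Molar solubility s = (5.73×10⁻⁷ g/L) / (811.5 g/mol) = 7.0610×10⁻¹⁰ mol/L
Pb₃(PO₄)₂(s) ⇌ 3 Pb²⁺(aq) + 2 PO₄³⁻(aq)
If s mol/L of Pb₃(PO₄)₂ dissolves, [Pb²⁺] = 3s and [PO₄³⁻] = 2s.
Ksp = [Pb²⁺]^3[PO₄³⁻]^2 = (3s)^3 · (2s)^2 = 108s^5
Ksp = 108 × (7.0610×10⁻¹⁰)^5 = 1.90×10⁻⁴⁴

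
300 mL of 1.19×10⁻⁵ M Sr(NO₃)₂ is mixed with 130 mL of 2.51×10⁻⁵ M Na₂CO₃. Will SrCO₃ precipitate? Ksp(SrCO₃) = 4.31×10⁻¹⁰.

Total volume after mixing = 300 + 130 = 430 mL.
[Sr²⁺] = (1.19×10⁻⁵)(300)/430 = 8.30×10⁻⁶ M
[CO₃²⁻] = (2.51×10⁻⁵)(130)/430 = 7.59×10⁻⁶ M
Q = [Sr²⁺][CO₃²⁻] = 6.30×10⁻¹¹
Q < Ksp (6.30×10⁻¹¹ vs 4.31×10⁻¹⁰); the solution remains unsaturated and no precipitate forms.

No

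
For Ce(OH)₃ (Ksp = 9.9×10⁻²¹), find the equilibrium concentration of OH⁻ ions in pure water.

1.3×10⁻⁵ M

Ce(OH)₃(s) ⇌ Ce³⁺(aq) + 3 OH⁻(aq)
With molar solubility s: [Ce³⁺] = s, [OH⁻] = 3s.
Ksp = [Ce³⁺][OH⁻]^3 = s · (3s)^3 = 27s^4 = 9.9×10⁻²¹
s = 4.4×10⁻⁶ mol/L
[OH⁻] = 3s = 1.3×10⁻⁵ mol/L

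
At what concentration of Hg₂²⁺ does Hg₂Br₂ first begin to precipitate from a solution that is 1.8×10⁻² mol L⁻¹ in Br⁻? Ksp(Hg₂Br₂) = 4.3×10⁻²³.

Precipitation begins when Q = Ksp.
Hg₂Br₂(s) ⇌ Hg₂²⁺(aq) + 2 Br⁻(aq)
Ksp = [Hg₂²⁺][Br⁻]^2 = [Hg₂²⁺](1.8×10⁻²)^2
[Hg₂²⁺] = 4.3×10⁻²³ / (1.8×10⁻²)^2 = 1.3×10⁻¹⁹
[Hg₂²⁺] = 1.3×10⁻¹⁹ mol L⁻¹

1.3×10⁻¹⁹ M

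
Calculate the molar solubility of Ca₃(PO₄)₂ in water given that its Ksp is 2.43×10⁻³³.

1.18×10⁻⁷ M

Ca₃(PO₄)₂(s) ⇌ 3 Ca²⁺(aq) + 2 PO₄³⁻(aq)
For each mole of Ca₃(PO₄)₂ that dissolves per liter, [Ca²⁺] = 3s and [PO₄³⁻] = 2s; let s denote this solubility.
Ksp = [Ca²⁺]^3[PO₄³⁻]^2 = (3s)^3 · (2s)^2 = 108s^5
108s^5 = 2.43×10⁻³³  ⇒  s^5 = 2.25×10⁻³⁵
Taking the 5th root, s = 1.18×10⁻⁷ mol/L.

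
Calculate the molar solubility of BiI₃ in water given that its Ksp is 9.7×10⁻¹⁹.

1.4×10⁻⁵ M

BiI₃(s) ⇌ Bi³⁺(aq) + 3 I⁻(aq)
If s mol/L of BiI₃ dissolves, [Bi³⁺] = s and [I⁻] = 3s.
Ksp = [Bi³⁺][I⁻]^3 = s · (3s)^3 = 27s^4
27s^4 = 9.7×10⁻¹⁹  ⇒  s^4 = 3.6×10⁻²⁰
s = 1.4×10⁻⁵ mol L⁻¹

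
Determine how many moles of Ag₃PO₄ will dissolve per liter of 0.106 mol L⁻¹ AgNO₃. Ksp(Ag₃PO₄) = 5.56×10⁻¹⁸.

Ag₃PO₄(s) ⇌ 3 Ag⁺(aq) + PO₄³⁻(aq)
Ag⁺ is already present at 0.106 mol L⁻¹. If s mol/L of Ag₃PO₄ dissolves, [PO₄³⁻] = s while [Ag⁺] ≈ 0.106 mol L⁻¹.
Ksp = [Ag⁺]^3[PO₄³⁻] = (0.106)^3s
s = 5.56×10⁻¹⁸ / (0.106)^3 = 4.67×10⁻¹⁵
s = 4.67×10⁻¹⁵ mol L⁻¹

4.67×10⁻¹⁵ M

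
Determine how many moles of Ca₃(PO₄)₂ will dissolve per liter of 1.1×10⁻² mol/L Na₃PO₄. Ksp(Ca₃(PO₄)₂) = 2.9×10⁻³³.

9.6×10⁻¹¹ M

Ca₃(PO₄)₂(s) ⇌ 3 Ca²⁺(aq) + 2 PO₄³⁻(aq)
The solution already contains PO₄³⁻ at 1.1×10⁻² mol/L. Let s be the molar solubility of Ca₃(PO₄)₂.
[PO₄³⁻] ≈ 1.1×10⁻² mol/L (common ion dominates); [Ca²⁺] = 3s.
Ksp = [Ca²⁺]^3[PO₄³⁻]^2 = (3s)^3(1.1×10⁻²)^2
(3s)^3 = 2.9×10⁻³³ / (1.1×10⁻²)^2 = 2.4×10⁻²⁹
s = 9.6×10⁻¹¹ mol/L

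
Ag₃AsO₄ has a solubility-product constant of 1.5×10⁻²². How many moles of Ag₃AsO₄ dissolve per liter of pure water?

Ag₃AsO₄(s) ⇌ 3 Ag⁺(aq) + AsO₄³⁻(aq)
Let s be the molar solubility. Then [Ag⁺] = 3s and [AsO₄³⁻] = s.
Ksp = [Ag⁺]^3[AsO₄³⁻] = (3s)^3 · s = 27s^4
27s^4 = 1.5×10⁻²²  ⇒  s^4 = 5.6×10⁻²⁴
s = 1.5×10⁻⁶ M

1.5×10⁻⁶ M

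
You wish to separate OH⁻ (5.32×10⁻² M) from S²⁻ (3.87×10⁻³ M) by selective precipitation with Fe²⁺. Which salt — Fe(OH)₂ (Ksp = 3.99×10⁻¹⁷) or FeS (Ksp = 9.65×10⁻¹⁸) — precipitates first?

FeS

A salt starts to precipitate once the ion product Q reaches its Ksp.
For Fe(OH)₂: [Fe²⁺] = (Ksp/[OH⁻]^2) = 1.41×10⁻¹⁴ M
For FeS: [Fe²⁺] = (Ksp/[S²⁻]) = 2.49×10⁻¹⁵ M
Since FeS needs less Fe²⁺ to reach saturation, it precipitates first.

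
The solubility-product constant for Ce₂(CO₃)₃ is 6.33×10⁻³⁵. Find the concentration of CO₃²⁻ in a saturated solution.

1.70×10⁻⁷ M

Ce₂(CO₃)₃(s) ⇌ 2 Ce³⁺(aq) + 3 CO₃²⁻(aq)
Let s be the molar solubility. Then [Ce³⁺] = 2s and [CO₃²⁻] = 3s.
Ksp = [Ce³⁺]^2[CO₃²⁻]^3 = (2s)^2 · (3s)^3 = 108s^5 = 6.33×10⁻³⁵
s = 5.67×10⁻⁸ mol L⁻¹
[CO₃²⁻] = 3s = 1.70×10⁻⁷ mol L⁻¹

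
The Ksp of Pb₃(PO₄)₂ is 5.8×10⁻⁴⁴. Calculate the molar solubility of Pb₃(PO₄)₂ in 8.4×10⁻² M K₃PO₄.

Pb₃(PO₄)₂(s) ⇌ 3 Pb²⁺(aq) + 2 PO₄³⁻(aq)
The solution already contains PO₄³⁻ at 8.4×10⁻² M. Let s be the molar solubility of Pb₃(PO₄)₂.
[PO₄³⁻] ≈ 8.4×10⁻² M (common ion dominates); [Pb²⁺] = 3s.
Ksp = [Pb²⁺]^3[PO₄³⁻]^2 = (3s)^3(8.4×10⁻²)^2
(3s)^3 = 5.8×10⁻⁴⁴ / (8.4×10⁻²)^2 = 8.2×10⁻⁴²
s = 6.7×10⁻¹⁵ M

6.7×10⁻¹⁵ M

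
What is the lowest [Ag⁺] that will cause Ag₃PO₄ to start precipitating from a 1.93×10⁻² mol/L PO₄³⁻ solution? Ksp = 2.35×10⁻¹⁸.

4.96×10⁻⁶ M

Precipitation of each salt begins when its ion product equals Ksp.
Ag₃PO₄(s) ⇌ 3 Ag⁺(aq) + PO₄³⁻(aq)
Ksp = [Ag⁺]^3[PO₄³⁻] = [Ag⁺]^3(1.93×10⁻²)
[Ag⁺]^3 = 2.35×10⁻¹⁸ / (1.93×10⁻²) = 1.22×10⁻¹⁶
[Ag⁺] = 4.96×10⁻⁶ mol/L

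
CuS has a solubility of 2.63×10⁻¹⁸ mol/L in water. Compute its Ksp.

Ksp = 6.92×10⁻³⁶

CuS(s) ⇌ Cu²⁺(aq) + S²⁻(aq)
Call the molar solubility s, so that [Cu²⁺] = s and [S²⁻] = s.
Ksp = [Cu²⁺][S²⁻] = s · s = s^2
Ksp = (2.63×10⁻¹⁸)^2 = 6.92×10⁻³⁶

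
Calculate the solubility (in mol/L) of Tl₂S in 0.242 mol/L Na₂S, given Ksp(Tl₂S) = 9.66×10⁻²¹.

Tl₂S(s) ⇌ 2 Tl⁺(aq) + S²⁻(aq)
S²⁻ is already present at 0.242 mol/L. If s mol/L of Tl₂S dissolves, [Tl⁺] = 2s while [S²⁻] ≈ 0.242 mol/L.
Ksp = [Tl⁺]^2[S²⁻] = (2s)^2(0.242)
(2s)^2 = 9.66×10⁻²¹ / (0.242) = 3.99×10⁻²⁰
s = 9.99×10⁻¹¹ mol/L

9.99×10⁻¹¹ M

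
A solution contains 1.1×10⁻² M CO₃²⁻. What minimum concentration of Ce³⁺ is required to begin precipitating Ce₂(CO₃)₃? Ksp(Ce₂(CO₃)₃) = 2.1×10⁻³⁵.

Each salt precipitates once Q = Ksp for that salt.
Ce₂(CO₃)₃(s) ⇌ 2 Ce³⁺(aq) + 3 CO₃²⁻(aq)
Ksp = [Ce³⁺]^2[CO₃²⁻]^3 = [Ce³⁺]^2(1.1×10⁻²)^3
[Ce³⁺]^2 = 2.1×10⁻³⁵ / (1.1×10⁻²)^3 = 1.6×10⁻²⁹
[Ce³⁺] = 4.0×10⁻¹⁵ M

4.0×10⁻¹⁵ M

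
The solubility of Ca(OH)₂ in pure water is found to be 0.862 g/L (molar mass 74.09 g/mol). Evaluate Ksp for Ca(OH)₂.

s = (0.862 g L⁻¹)/(74.09 g mol⁻¹) = 1.1634×10⁻² M
Ca(OH)₂(s) ⇌ Ca²⁺(aq) + 2 OH⁻(aq)
Let s be the molar solubility. Then [Ca²⁺] = s and [OH⁻] = 2s.
Ksp = [Ca²⁺][OH⁻]^2 = s · (2s)^2 = 4s^3
Ksp = 4 × (1.1634×10⁻²)^3 = 6.30×10⁻⁶

Ksp = 6.30×10⁻⁶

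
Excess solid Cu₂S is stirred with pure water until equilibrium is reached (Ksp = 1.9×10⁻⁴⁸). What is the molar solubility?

Cu₂S(s) ⇌ 2 Cu⁺(aq) + S²⁻(aq)
Call the molar solubility s, so that [Cu⁺] = 2s and [S²⁻] = s.
Ksp = [Cu⁺]^2[S²⁻] = (2s)^2 · s = 4s^3
4s^3 = 1.9×10⁻⁴⁸  ⇒  s^3 = 4.8×10⁻⁴⁹
Taking the 3rd root, s = 7.8×10⁻¹⁷ mol/L.

7.8×10⁻¹⁷ M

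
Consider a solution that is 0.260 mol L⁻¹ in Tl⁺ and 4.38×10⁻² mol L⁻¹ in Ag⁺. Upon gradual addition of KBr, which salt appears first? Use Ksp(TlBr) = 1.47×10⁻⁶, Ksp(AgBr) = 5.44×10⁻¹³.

Precipitation of each salt begins when its ion product equals Ksp.
For TlBr: [Br⁻] = (Ksp/[Tl⁺]) = 5.65×10⁻⁶ mol L⁻¹
For AgBr: [Br⁻] = (Ksp/[Ag⁺]) = 1.24×10⁻¹¹ mol L⁻¹
AgBr requires the lower [Br⁻], so it precipitates first.

AgBr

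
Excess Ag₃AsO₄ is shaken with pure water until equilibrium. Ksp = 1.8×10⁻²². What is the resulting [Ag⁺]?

Ag₃AsO₄(s) ⇌ 3 Ag⁺(aq) + AsO₄³⁻(aq)
With molar solubility s: [Ag⁺] = 3s, [AsO₄³⁻] = s.
Ksp = [Ag⁺]^3[AsO₄³⁻] = (3s)^3 · s = 27s^4 = 1.8×10⁻²²
s = 1.6×10⁻⁶ mol L⁻¹
[Ag⁺] = 3s = 4.8×10⁻⁶ mol L⁻¹

4.8×10⁻⁶ M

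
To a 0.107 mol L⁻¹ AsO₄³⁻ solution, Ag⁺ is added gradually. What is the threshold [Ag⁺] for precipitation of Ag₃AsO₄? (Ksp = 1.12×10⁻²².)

A salt starts to precipitate once the ion product Q reaches its Ksp.
Ag₃AsO₄(s) ⇌ 3 Ag⁺(aq) + AsO₄³⁻(aq)
Ksp = [Ag⁺]^3[AsO₄³⁻] = [Ag⁺]^3(0.107)
[Ag⁺]^3 = 1.12×10⁻²² / (0.107) = 1.05×10⁻²¹
[Ag⁺] = 1.02×10⁻⁷ mol L⁻¹

1.02×10⁻⁷ M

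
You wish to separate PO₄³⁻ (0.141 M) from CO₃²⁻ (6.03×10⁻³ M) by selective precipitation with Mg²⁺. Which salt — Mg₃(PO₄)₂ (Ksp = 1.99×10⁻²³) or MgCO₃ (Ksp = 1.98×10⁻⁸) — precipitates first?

Mg₃(PO₄)₂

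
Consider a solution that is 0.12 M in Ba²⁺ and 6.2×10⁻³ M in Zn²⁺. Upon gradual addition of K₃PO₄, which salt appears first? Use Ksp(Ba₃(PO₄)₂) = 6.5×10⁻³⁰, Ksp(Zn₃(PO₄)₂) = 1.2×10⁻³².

Ba₃(PO₄)₂

The threshold for precipitation is Q = Ksp.
For Ba₃(PO₄)₂: [PO₄³⁻] = (Ksp/[Ba²⁺]^3)^(1/2) = 6.1×10⁻¹⁴ M
For Zn₃(PO₄)₂: [PO₄³⁻] = (Ksp/[Zn²⁺]^3)^(1/2) = 2.2×10⁻¹³ M
Ba₃(PO₄)₂ requires the lower [PO₄³⁻], so it precipitates first.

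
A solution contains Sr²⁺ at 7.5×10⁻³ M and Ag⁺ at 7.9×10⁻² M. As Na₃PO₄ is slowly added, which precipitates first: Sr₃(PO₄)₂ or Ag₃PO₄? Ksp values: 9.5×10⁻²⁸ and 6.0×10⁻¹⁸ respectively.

Precipitation begins when Q = Ksp.
For Sr₃(PO₄)₂: [PO₄³⁻] = (Ksp/[Sr²⁺]^3)^(1/2) = 4.7×10⁻¹¹ M
For Ag₃PO₄: [PO₄³⁻] = (Ksp/[Ag⁺]^3) = 1.2×10⁻¹⁴ M
The smaller threshold [PO₄³⁻] is reached first, so Ag₃PO₄ precipitates first.

Ag₃PO₄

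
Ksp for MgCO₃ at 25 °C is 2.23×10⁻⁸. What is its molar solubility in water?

MgCO₃(s) ⇌ Mg²⁺(aq) + CO₃²⁻(aq)
If s mol/L of MgCO₃ dissolves, [Mg²⁺] = s and [CO₃²⁻] = s.
Ksp = [Mg²⁺][CO₃²⁻] = s · s = s^2
s^2 = 2.23×10⁻⁸
Taking the 2nd root, s = 1.49×10⁻⁴ mol L⁻¹.

1.49×10⁻⁴ M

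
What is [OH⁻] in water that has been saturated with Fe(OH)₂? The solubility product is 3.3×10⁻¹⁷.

4.0×10⁻⁶ M

Fe(OH)₂(s) ⇌ Fe²⁺(aq) + 2 OH⁻(aq)
If s mol/L of Fe(OH)₂ dissolves, [Fe²⁺] = s and [OH⁻] = 2s.
Ksp = [Fe²⁺][OH⁻]^2 = s · (2s)^2 = 4s^3 = 3.3×10⁻¹⁷
s = 2.0×10⁻⁶ mol L⁻¹
[OH⁻] = 2s = 4.0×10⁻⁶ mol L⁻¹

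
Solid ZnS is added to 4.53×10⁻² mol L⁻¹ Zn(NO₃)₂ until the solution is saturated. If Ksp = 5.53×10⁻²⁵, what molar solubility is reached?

1.22×10⁻²³ M

ZnS(s) ⇌ Zn²⁺(aq) + S²⁻(aq)
The solution already contains Zn²⁺ at 4.53×10⁻² mol L⁻¹. Let s be the molar solubility of ZnS.
[Zn²⁺] ≈ 4.53×10⁻² mol L⁻¹ (common ion dominates); [S²⁻] = s.
Ksp = [Zn²⁺][S²⁻] = (4.53×10⁻²)s
s = 5.53×10⁻²⁵ / (4.53×10⁻²) = 1.22×10⁻²³
s = 1.22×10⁻²³ mol L⁻¹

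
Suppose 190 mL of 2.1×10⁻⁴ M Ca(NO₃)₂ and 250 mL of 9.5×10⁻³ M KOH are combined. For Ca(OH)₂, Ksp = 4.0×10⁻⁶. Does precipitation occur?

No

After mixing, V = 190 mL + 250 mL = 440 mL.
[Ca²⁺] = (2.1×10⁻⁴)(190)/440 = 9.1×10⁻⁵ M
[OH⁻] = (9.5×10⁻³)(250)/440 = 5.4×10⁻³ M
Q = [Ca²⁺][OH⁻]^2 = 2.6×10⁻⁹
Q < Ksp (2.6×10⁻⁹ vs 4.0×10⁻⁶); the solution remains unsaturated and no precipitate forms.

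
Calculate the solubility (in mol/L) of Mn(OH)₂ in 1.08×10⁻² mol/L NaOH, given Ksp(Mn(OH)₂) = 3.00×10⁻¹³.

2.57×10⁻⁹ M

Mn(OH)₂(s) ⇌ Mn²⁺(aq) + 2 OH⁻(aq)
OH⁻ is already present at 1.08×10⁻² mol/L. If s mol/L of Mn(OH)₂ dissolves, [Mn²⁺] = s while [OH⁻] ≈ 1.08×10⁻² mol/L.
Ksp = [Mn²⁺][OH⁻]^2 = s(1.08×10⁻²)^2
s = 3.00×10⁻¹³ / (1.08×10⁻²)^2 = 2.57×10⁻⁹
s = 2.57×10⁻⁹ mol/L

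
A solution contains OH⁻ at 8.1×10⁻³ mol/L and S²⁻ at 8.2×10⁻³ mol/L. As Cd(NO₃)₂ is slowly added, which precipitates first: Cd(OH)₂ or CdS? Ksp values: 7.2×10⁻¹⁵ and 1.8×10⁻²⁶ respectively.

CdS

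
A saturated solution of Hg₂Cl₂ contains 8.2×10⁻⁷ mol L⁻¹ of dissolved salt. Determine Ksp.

Ksp = 2.2×10⁻¹⁸

Hg₂Cl₂(s) ⇌ Hg₂²⁺(aq) + 2 Cl⁻(aq)
Call the molar solubility s, so that [Hg₂²⁺] = s and [Cl⁻] = 2s.
Ksp = [Hg₂²⁺][Cl⁻]^2 = s · (2s)^2 = 4s^3
Ksp = 4 × (8.2×10⁻⁷)^3 = 2.2×10⁻¹⁸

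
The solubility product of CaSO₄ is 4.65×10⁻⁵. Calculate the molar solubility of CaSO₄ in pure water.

CaSO₄(s) ⇌ Ca²⁺(aq) + SO₄²⁻(aq)
With molar solubility s: [Ca²⁺] = s, [SO₄²⁻] = s.
Ksp = [Ca²⁺][SO₄²⁻] = s · s = s^2
s^2 = 4.65×10⁻⁵
s = (4.65×10⁻⁵)^(1/2) = 6.82×10⁻³ mol L⁻¹

6.82×10⁻³ M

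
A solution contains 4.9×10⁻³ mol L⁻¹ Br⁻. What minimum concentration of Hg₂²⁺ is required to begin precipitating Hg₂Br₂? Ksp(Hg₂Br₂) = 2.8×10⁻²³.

1.2×10⁻¹⁸ M

A salt starts to precipitate once the ion product Q reaches its Ksp.
Hg₂Br₂(s) ⇌ Hg₂²⁺(aq) + 2 Br⁻(aq)
Ksp = [Hg₂²⁺][Br⁻]^2 = [Hg₂²⁺](4.9×10⁻³)^2
[Hg₂²⁺] = 2.8×10⁻²³ / (4.9×10⁻³)^2 = 1.2×10⁻¹⁸
[Hg₂²⁺] = 1.2×10⁻¹⁸ mol L⁻¹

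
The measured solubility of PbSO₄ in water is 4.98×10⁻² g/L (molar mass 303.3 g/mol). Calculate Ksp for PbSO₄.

Ksp = 2.70×10⁻⁸

s = (4.98×10⁻² g L⁻¹)/(303.3 g mol⁻¹) = 1.6419×10⁻⁴ M
PbSO₄(s) ⇌ Pb²⁺(aq) + SO₄²⁻(aq)
For each mole of PbSO₄ that dissolves per liter, [Pb²⁺] = s and [SO₄²⁻] = s; let s denote this solubility.
Ksp = [Pb²⁺][SO₄²⁻] = s · s = s^2
Ksp = (1.6419×10⁻⁴)^2 = 2.70×10⁻⁸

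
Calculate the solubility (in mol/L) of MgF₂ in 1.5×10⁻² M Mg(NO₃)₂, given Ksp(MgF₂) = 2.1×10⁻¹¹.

MgF₂(s) ⇌ Mg²⁺(aq) + 2 F⁻(aq)
Let s be the solubility of MgF₂ here. The common ion gives [Mg²⁺] ≈ 1.5×10⁻² M, and [F⁻] = 2s.
Ksp = [Mg²⁺][F⁻]^2 = (1.5×10⁻²)(2s)^2
(2s)^2 = 2.1×10⁻¹¹ / (1.5×10⁻²) = 1.4×10⁻⁹
s = 1.9×10⁻⁵ M

1.9×10⁻⁵ M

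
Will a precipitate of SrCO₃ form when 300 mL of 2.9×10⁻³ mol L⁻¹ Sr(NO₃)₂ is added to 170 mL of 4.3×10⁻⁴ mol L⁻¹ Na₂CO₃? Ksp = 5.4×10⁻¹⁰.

Yes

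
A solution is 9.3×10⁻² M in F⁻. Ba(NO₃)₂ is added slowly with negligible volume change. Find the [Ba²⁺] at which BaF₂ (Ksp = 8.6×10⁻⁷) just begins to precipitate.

9.9×10⁻⁵ M

Precipitation of each salt begins when its ion product equals Ksp.
BaF₂(s) ⇌ Ba²⁺(aq) + 2 F⁻(aq)
Ksp = [Ba²⁺][F⁻]^2 = [Ba²⁺](9.3×10⁻²)^2
[Ba²⁺] = 8.6×10⁻⁷ / (9.3×10⁻²)^2 = 9.9×10⁻⁵
[Ba²⁺] = 9.9×10⁻⁵ M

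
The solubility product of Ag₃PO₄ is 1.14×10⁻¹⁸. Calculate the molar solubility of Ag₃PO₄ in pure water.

1.43×10⁻⁵ M

Ag₃PO₄(s) ⇌ 3 Ag⁺(aq) + PO₄³⁻(aq)
Let s be the molar solubility. Then [Ag⁺] = 3s and [PO₄³⁻] = s.
Ksp = [Ag⁺]^3[PO₄³⁻] = (3s)^3 · s = 27s^4
27s^4 = 1.14×10⁻¹⁸  ⇒  s^4 = 4.22×10⁻²⁰
Taking the 4th root, s = 1.43×10⁻⁵ mol L⁻¹.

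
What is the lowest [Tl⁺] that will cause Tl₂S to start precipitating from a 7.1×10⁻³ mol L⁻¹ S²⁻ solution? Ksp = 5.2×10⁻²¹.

A salt starts to precipitate once the ion product Q reaches its Ksp.
Tl₂S(s) ⇌ 2 Tl⁺(aq) + S²⁻(aq)
Ksp = [Tl⁺]^2[S²⁻] = [Tl⁺]^2(7.1×10⁻³)
[Tl⁺]^2 = 5.2×10⁻²¹ / (7.1×10⁻³) = 7.3×10⁻¹⁹
[Tl⁺] = 8.6×10⁻¹⁰ mol L⁻¹

8.6×10⁻¹⁰ M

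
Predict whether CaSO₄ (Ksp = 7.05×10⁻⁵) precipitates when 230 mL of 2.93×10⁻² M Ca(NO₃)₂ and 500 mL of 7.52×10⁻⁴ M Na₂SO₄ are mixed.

No

The combined volume is 730 mL.
[Ca²⁺] = (2.93×10⁻²)(230)/730 = 9.23×10⁻³ M
[SO₄²⁻] = (7.52×10⁻⁴)(500)/730 = 5.15×10⁻⁴ M
Q = [Ca²⁺][SO₄²⁻] = 4.75×10⁻⁶
Q < Ksp (4.75×10⁻⁶ vs 7.05×10⁻⁵); the solution remains unsaturated and no precipitate forms.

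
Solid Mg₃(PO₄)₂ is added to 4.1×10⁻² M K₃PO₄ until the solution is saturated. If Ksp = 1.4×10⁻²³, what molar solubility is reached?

Mg₃(PO₄)₂(s) ⇌ 3 Mg²⁺(aq) + 2 PO₄³⁻(aq)
Let s be the solubility of Mg₃(PO₄)₂ here. The common ion gives [PO₄³⁻] ≈ 4.1×10⁻² M, and [Mg²⁺] = 3s.
Ksp = [Mg²⁺]^3[PO₄³⁻]^2 = (3s)^3(4.1×10⁻²)^2
(3s)^3 = 1.4×10⁻²³ / (4.1×10⁻²)^2 = 8.3×10⁻²¹
s = 6.8×10⁻⁸ M

6.8×10⁻⁸ M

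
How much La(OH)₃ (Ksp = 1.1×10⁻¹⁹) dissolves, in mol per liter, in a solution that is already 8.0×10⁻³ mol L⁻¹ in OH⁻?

2.1×10⁻¹³ M

La(OH)₃(s) ⇌ La³⁺(aq) + 3 OH⁻(aq)
With OH⁻ already at 8.0×10⁻³ mol L⁻¹ and s small, take [OH⁻] ≈ 8.0×10⁻³ mol L⁻¹ and [La³⁺] = s.
Ksp = [La³⁺][OH⁻]^3 = s(8.0×10⁻³)^3
s = 1.1×10⁻¹⁹ / (8.0×10⁻³)^3 = 2.1×10⁻¹³
s = 2.1×10⁻¹³ mol L⁻¹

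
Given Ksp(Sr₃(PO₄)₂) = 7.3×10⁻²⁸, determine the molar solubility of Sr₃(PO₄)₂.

Sr₃(PO₄)₂(s) ⇌ 3 Sr²⁺(aq) + 2 PO₄³⁻(aq)
If s mol/L of Sr₃(PO₄)₂ dissolves, [Sr²⁺] = 3s and [PO₄³⁻] = 2s.
Ksp = [Sr²⁺]^3[PO₄³⁻]^2 = (3s)^3 · (2s)^2 = 108s^5
108s^5 = 7.3×10⁻²⁸  ⇒  s^5 = 6.8×10⁻³⁰
s = 1.5×10⁻⁶ mol/L

1.5×10⁻⁶ M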